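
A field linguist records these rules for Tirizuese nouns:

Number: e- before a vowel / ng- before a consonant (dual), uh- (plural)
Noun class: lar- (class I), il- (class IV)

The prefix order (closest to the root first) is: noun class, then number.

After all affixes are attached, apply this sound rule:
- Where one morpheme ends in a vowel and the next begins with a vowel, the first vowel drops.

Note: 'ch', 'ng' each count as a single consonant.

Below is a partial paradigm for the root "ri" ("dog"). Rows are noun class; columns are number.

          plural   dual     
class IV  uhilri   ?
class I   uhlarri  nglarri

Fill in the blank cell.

Attach noun class class IV il- → ilri.
Attach number dual e- (before vowel 'i') → eilri.
Apply vowel deletion: eilri → ilri.

ilri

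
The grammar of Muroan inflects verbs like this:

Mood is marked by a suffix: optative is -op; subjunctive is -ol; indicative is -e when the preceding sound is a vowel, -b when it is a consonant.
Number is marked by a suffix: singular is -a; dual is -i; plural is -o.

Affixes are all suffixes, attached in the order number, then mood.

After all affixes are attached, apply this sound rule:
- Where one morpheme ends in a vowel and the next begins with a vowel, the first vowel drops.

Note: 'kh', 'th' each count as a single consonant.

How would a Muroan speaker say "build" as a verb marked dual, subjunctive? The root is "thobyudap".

Attach number dual -i → thobyudapi.
Attach mood subjunctive -ol → thobyudapiol.
Apply vowel deletion: thobyudapiol → thobyudapol.

thobyudapol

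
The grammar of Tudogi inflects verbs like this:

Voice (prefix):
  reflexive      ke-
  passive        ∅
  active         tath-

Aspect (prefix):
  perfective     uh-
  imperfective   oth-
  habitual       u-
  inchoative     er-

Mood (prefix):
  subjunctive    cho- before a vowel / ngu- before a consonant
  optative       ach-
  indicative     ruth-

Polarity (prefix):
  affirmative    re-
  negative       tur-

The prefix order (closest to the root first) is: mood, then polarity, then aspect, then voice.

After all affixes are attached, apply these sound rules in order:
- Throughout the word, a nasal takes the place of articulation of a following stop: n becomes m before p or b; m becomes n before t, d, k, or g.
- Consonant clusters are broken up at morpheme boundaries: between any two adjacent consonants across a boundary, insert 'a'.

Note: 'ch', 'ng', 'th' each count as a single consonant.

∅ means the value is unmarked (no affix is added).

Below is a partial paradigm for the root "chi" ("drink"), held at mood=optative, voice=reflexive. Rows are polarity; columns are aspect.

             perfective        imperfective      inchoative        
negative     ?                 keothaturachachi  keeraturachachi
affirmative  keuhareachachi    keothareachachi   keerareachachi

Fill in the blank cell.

keuhaturachachi

Attach mood optative ach- → achchi.
Attach polarity negative tur- → turachchi.
Attach aspect perfective uh- → uhturachchi.
Attach voice reflexive ke- → keuhturachchi.
Nasal assimilation: no change.
Apply epenthesis: keuhturachchi → keuhaturachachi.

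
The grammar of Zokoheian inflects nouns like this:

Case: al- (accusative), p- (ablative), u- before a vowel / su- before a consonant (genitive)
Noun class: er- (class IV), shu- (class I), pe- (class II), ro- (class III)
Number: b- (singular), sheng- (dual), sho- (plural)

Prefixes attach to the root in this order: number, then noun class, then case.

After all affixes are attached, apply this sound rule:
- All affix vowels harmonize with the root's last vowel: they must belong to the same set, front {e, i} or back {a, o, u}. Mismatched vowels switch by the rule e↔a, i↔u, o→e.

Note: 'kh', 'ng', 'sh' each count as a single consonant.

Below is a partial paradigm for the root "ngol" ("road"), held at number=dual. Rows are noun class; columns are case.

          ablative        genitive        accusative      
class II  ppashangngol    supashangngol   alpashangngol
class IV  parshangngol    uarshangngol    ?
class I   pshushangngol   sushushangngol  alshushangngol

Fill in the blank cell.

Attach number dual sheng- → shengngol.
Attach noun class class IV er- → ershengngol.
Attach case accusative al- → alershengngol.
Apply vowel harmony: alershengngol → alarshangngol.

alarshangngol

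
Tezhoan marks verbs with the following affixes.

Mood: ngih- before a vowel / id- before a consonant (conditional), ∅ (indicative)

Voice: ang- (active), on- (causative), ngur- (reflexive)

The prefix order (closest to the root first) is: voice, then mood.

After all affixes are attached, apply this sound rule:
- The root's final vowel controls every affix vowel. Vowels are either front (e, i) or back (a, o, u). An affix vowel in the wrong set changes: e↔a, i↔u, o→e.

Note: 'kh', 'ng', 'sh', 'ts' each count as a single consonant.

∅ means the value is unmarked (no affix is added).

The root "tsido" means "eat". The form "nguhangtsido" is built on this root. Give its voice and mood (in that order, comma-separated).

Segment: ngih-ang-tsido.
voice: ang- → active.
mood: ngih/id- → conditional.

active, conditional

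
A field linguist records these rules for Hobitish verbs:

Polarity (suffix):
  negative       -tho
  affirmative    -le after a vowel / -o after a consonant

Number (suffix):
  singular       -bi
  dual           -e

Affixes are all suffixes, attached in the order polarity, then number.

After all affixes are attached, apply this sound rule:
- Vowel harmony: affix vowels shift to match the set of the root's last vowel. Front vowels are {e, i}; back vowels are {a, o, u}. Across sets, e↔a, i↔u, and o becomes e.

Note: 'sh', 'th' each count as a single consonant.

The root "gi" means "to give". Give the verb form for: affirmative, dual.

gilee

Attach polarity affirmative -le (after vowel 'i') → gile.
Attach number dual -e → gilee.
Vowel harmony: no change.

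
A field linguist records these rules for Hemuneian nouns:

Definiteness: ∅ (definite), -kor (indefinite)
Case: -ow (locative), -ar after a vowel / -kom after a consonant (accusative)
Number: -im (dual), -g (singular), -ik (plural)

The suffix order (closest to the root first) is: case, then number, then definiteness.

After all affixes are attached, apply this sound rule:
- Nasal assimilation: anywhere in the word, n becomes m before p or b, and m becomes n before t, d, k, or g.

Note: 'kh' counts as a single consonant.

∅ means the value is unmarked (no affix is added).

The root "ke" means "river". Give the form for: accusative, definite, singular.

kearg

Attach case accusative -ar (after vowel 'e') → kear.
Attach number singular -g → kearg.
definiteness = definite: zero marking, form stays kearg.
Nasal assimilation: no change.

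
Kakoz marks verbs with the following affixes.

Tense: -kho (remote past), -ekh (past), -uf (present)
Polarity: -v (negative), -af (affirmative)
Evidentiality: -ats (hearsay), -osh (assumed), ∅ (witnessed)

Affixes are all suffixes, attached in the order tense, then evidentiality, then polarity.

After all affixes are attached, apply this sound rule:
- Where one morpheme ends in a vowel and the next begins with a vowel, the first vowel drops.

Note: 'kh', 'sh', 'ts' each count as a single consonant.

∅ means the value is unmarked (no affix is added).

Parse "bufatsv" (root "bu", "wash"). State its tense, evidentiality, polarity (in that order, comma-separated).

present, hearsay, negative

Segment: bu-uf-ats-v.
tense: -uf → present.
evidentiality: -ats → hearsay.
polarity: -v → negative.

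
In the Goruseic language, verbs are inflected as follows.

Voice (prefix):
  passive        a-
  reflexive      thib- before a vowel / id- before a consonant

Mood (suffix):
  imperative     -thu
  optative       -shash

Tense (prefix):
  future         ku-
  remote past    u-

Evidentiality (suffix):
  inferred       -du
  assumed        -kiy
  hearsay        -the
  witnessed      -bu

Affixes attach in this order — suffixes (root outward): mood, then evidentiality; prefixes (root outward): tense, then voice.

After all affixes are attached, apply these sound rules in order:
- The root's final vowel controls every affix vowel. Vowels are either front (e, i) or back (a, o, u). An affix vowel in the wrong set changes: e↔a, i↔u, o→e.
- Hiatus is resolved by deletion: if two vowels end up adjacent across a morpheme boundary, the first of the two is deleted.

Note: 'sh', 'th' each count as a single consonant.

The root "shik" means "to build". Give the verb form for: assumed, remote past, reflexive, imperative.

thibishikthikiy

Attach tense remote past u- → ushik.
Attach mood imperative -thu → ushikthu.
Attach evidentiality assumed -kiy → ushikthukiy.
Attach voice reflexive thib- (before vowel 'u') → thibushikthukiy.
Apply vowel harmony: thibushikthukiy → thibishikthikiy.
Vowel deletion: no change.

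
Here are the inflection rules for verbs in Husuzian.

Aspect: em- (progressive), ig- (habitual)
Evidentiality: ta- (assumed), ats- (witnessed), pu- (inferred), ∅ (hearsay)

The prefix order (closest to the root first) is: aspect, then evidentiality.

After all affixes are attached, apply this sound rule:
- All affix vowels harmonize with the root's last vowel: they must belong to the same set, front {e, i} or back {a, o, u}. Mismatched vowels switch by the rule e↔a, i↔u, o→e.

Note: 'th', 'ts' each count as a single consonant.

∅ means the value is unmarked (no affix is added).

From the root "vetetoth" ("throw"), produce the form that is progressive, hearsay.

amvetetoth

Attach aspect progressive em- → emvetetoth.
evidentiality = hearsay: zero marking, form stays emvetetoth.
Apply vowel harmony: emvetetoth → amvetetoth.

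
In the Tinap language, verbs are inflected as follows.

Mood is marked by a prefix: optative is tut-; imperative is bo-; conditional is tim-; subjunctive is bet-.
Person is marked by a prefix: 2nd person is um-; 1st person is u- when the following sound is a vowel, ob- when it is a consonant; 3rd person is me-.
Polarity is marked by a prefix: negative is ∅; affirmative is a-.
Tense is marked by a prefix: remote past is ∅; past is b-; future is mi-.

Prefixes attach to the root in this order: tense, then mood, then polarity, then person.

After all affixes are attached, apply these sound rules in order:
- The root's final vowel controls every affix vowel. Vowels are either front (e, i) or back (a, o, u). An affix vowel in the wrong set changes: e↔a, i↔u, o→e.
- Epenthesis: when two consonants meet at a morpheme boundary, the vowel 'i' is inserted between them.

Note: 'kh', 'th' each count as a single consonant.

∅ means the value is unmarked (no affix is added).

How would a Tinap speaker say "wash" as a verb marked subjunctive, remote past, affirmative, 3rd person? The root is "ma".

tense = remote past: zero marking, form stays ma.
Attach mood subjunctive bet- → betma.
Attach polarity affirmative a- → abetma.
Attach person 3rd person me- → meabetma.
Apply vowel harmony: meabetma → maabatma.
Apply epenthesis: maabatma → maabatima.

maabatima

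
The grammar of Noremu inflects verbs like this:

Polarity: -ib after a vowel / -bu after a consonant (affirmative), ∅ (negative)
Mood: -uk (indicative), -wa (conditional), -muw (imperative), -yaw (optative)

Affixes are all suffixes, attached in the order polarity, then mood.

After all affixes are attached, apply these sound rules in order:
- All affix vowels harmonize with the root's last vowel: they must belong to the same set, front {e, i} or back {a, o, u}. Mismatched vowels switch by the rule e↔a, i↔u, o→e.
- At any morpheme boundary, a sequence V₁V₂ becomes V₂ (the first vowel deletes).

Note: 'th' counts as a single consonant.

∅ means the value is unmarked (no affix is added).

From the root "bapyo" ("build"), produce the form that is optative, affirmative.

bapyubyaw

Attach polarity affirmative -ib (after vowel 'o') → bapyoib.
Attach mood optative -yaw → bapyoibyaw.
Apply vowel harmony: bapyoibyaw → bapyoubyaw.
Apply vowel deletion: bapyoubyaw → bapyubyaw.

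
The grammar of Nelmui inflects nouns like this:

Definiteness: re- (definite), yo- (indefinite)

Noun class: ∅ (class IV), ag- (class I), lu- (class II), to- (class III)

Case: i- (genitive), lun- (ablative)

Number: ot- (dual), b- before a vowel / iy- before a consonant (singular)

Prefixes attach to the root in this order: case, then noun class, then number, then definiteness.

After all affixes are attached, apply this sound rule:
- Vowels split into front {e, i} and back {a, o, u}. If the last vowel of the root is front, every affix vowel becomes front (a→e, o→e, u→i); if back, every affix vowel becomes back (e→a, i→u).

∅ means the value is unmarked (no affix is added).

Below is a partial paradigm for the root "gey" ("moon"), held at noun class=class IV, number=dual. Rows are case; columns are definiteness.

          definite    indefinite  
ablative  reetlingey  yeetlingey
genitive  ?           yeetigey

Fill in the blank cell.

reetigey

Attach case genitive i- → igey.
noun class = class IV: zero marking, form stays igey.
Attach number dual ot- → otigey.
Attach definiteness definite re- → reotigey.
Apply vowel harmony: reotigey → reetigey.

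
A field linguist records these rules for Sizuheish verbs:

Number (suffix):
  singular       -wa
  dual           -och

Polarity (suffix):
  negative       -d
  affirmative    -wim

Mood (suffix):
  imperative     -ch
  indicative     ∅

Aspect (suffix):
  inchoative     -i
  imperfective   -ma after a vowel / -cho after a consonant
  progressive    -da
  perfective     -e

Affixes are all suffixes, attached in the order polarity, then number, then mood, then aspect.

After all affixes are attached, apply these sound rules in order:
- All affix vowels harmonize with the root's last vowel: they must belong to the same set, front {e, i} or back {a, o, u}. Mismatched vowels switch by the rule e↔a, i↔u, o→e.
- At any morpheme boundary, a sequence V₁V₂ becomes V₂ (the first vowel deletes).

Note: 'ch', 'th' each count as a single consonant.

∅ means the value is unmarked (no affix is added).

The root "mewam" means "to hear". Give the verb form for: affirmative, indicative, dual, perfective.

Attach polarity affirmative -wim → mewamwim.
Attach number dual -och → mewamwimoch.
mood = indicative: zero marking, form stays mewamwimoch.
Attach aspect perfective -e → mewamwimoche.
Apply vowel harmony: mewamwimoche → mewamwumocha.
Vowel deletion: no change.

mewamwumocha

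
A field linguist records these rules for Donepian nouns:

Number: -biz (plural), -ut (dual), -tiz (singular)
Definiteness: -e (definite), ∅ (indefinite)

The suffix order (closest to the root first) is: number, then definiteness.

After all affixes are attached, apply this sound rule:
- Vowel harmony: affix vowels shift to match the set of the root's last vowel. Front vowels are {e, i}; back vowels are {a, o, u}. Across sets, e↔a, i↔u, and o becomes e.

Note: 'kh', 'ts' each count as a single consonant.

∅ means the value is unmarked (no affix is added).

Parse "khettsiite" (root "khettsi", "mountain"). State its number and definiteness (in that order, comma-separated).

dual, definite

Segment: khettsi-ut-e.
number: -ut → dual.
definiteness: -e → definite.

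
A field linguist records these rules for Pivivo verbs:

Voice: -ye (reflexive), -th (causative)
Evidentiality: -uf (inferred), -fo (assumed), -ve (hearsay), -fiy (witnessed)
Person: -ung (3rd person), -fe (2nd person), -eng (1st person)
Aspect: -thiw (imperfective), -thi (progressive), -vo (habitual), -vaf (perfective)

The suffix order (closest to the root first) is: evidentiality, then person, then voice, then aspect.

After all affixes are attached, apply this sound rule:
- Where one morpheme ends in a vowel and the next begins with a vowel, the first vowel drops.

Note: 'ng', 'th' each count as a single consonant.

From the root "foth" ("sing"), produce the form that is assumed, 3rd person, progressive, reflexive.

Attach evidentiality assumed -fo → fothfo.
Attach person 3rd person -ung → fothfoung.
Attach voice reflexive -ye → fothfoungye.
Attach aspect progressive -thi → fothfoungyethi.
Apply vowel deletion: fothfoungyethi → fothfungyethi.

fothfungyethi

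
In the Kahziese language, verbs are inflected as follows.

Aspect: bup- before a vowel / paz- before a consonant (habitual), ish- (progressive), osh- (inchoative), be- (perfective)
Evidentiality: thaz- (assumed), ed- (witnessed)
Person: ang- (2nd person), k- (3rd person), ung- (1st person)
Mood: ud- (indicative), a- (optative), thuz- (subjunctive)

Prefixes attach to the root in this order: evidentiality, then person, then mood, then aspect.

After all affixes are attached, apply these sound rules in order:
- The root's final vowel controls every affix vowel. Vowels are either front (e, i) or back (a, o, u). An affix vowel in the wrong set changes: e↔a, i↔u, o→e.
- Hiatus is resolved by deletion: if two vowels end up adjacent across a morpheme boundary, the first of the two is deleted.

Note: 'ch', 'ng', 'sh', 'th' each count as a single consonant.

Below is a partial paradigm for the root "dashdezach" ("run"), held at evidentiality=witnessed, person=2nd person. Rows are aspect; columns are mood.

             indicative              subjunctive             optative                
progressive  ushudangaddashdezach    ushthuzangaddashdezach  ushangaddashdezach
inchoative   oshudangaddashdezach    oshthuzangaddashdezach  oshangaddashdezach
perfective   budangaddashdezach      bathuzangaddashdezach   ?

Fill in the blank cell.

Attach evidentiality witnessed ed- → eddashdezach.
Attach person 2nd person ang- → angeddashdezach.
Attach mood optative a- → aangeddashdezach.
Attach aspect perfective be- → beaangeddashdezach.
Apply vowel harmony: beaangeddashdezach → baaangaddashdezach.
Apply vowel deletion: baaangaddashdezach → bangaddashdezach.

bangaddashdezach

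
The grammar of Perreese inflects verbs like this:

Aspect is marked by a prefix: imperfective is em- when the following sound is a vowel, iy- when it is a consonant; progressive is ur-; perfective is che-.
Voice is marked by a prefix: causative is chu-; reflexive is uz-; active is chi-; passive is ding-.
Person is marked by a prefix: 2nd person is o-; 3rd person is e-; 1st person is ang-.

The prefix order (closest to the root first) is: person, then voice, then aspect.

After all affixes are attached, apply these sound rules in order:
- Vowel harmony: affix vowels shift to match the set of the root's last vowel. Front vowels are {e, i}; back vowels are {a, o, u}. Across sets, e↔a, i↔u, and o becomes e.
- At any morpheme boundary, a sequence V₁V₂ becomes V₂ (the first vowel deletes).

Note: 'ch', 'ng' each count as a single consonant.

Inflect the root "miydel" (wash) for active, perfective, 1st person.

Attach person 1st person ang- → angmiydel.
Attach voice active chi- → chiangmiydel.
Attach aspect perfective che- → chechiangmiydel.
Apply vowel harmony: chechiangmiydel → chechiengmiydel.
Apply vowel deletion: chechiengmiydel → chechengmiydel.

chechengmiydel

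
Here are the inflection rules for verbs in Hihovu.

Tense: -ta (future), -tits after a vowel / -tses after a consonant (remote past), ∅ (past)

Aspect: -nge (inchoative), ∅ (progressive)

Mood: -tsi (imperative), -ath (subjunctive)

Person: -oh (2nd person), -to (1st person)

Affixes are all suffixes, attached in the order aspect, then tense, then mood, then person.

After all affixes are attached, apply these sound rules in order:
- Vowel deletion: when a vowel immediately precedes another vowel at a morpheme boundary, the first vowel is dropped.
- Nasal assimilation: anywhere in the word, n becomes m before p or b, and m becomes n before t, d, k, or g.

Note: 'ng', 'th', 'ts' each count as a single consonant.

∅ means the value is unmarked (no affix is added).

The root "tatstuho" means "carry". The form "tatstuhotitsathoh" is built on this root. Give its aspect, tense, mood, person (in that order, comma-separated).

progressive, remote past, subjunctive, 2nd person

Segment: tatstuho-tits-ath-oh.
aspect: ∅ → progressive.
tense: -tits/tses → remote past.
mood: -ath → subjunctive.
person: -oh → 2nd person.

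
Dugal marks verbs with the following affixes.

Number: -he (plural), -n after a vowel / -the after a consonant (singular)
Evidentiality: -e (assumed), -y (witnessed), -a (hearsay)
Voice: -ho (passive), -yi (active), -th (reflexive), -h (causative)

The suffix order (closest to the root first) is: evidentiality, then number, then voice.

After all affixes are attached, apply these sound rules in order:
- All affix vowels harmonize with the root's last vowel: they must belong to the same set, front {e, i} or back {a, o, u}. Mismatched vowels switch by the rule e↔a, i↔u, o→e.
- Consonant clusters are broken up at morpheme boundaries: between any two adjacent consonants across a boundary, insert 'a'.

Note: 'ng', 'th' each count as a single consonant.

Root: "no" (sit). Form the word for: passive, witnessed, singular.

Attach evidentiality witnessed -y → noy.
Attach number singular -the (after consonant 'y') → noythe.
Attach voice passive -ho → noytheho.
Apply vowel harmony: noytheho → noythaho.
Apply epenthesis: noythaho → noyathaho.

noyathaho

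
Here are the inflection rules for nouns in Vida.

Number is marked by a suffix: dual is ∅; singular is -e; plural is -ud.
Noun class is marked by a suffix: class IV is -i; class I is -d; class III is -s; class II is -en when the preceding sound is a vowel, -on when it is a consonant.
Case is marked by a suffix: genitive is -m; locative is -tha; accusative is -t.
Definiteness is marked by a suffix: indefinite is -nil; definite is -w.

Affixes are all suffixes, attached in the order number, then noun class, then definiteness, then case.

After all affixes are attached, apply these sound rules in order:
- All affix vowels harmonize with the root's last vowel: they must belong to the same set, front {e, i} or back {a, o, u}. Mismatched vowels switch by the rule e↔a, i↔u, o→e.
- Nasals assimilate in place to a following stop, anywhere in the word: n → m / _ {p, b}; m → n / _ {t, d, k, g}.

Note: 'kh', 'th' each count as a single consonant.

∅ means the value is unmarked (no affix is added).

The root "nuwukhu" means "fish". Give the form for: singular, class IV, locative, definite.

nuwukhuauwtha

Attach number singular -e → nuwukhue.
Attach noun class class IV -i → nuwukhuei.
Attach definiteness definite -w → nuwukhueiw.
Attach case locative -tha → nuwukhueiwtha.
Apply vowel harmony: nuwukhueiwtha → nuwukhuauwtha.
Nasal assimilation: no change.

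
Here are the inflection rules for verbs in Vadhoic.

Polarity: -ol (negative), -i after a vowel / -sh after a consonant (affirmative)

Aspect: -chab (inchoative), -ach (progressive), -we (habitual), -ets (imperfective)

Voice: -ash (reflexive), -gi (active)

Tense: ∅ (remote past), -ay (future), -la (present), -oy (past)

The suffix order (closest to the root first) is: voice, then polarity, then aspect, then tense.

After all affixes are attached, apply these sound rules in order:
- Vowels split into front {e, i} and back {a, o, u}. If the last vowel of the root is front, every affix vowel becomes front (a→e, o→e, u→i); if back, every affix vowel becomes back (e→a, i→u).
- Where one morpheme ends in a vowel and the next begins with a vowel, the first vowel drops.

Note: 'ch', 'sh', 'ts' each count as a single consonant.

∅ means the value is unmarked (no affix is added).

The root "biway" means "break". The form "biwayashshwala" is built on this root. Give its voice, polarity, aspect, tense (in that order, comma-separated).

reflexive, affirmative, habitual, present

Segment: biway-ash-sh-we-la.
voice: -ash → reflexive.
polarity: -i/sh → affirmative.
aspect: -we → habitual.
tense: -la → present.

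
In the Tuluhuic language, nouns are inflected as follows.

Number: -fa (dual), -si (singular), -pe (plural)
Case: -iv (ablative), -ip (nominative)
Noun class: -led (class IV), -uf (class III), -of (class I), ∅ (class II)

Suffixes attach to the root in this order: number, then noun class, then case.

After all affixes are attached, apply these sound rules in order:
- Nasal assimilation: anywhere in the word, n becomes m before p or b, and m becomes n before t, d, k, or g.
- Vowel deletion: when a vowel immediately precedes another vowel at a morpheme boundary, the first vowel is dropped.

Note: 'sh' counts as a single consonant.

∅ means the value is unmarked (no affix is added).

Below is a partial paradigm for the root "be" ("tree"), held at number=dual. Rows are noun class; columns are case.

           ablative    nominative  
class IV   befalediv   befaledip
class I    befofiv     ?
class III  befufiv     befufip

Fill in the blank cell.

befofip

Attach number dual -fa → befa.
Attach noun class class I -of → befaof.
Attach case nominative -ip → befaofip.
Nasal assimilation: no change.
Apply vowel deletion: befaofip → befofip.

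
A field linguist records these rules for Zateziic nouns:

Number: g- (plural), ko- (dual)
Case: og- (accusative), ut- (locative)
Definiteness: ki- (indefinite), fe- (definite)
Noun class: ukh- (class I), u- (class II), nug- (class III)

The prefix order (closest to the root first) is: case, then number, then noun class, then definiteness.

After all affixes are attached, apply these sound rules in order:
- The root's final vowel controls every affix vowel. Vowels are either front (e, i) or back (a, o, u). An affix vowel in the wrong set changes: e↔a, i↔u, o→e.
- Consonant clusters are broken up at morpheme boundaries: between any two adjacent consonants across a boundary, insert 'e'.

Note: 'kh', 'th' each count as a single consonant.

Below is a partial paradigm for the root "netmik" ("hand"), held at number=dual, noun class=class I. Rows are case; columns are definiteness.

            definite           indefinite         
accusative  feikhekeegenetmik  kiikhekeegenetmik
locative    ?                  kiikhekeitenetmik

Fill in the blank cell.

Attach case locative ut- → utnetmik.
Attach number dual ko- → koutnetmik.
Attach noun class class I ukh- → ukhkoutnetmik.
Attach definiteness definite fe- → feukhkoutnetmik.
Apply vowel harmony: feukhkoutnetmik → feikhkeitnetmik.
Apply epenthesis: feikhkeitnetmik → feikhekeitenetmik.

feikhekeitenetmik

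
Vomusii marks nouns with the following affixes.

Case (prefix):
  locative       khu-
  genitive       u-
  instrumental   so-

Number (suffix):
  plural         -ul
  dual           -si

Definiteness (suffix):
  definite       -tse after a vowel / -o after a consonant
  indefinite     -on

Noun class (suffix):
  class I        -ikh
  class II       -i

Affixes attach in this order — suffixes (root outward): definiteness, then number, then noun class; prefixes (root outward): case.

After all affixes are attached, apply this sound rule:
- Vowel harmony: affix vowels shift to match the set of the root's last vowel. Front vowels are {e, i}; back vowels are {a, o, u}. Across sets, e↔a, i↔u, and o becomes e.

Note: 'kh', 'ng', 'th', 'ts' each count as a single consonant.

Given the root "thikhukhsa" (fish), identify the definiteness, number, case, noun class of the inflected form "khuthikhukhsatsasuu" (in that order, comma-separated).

definite, dual, locative, class II

Segment: khu-thikhukhsa-tse-si-i.
definiteness: -tse/o → definite.
number: -si → dual.
case: khu- → locative.
noun class: -i → class II.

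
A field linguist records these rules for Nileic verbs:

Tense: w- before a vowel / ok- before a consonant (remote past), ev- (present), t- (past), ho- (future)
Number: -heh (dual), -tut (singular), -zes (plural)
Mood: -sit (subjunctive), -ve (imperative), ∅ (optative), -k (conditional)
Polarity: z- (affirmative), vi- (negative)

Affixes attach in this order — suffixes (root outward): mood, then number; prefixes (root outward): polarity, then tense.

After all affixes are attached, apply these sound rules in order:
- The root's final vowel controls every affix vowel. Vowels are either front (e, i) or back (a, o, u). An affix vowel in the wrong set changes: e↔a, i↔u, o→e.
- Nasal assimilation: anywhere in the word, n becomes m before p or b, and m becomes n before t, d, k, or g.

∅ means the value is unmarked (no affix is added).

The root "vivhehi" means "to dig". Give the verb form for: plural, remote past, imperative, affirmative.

Attach mood imperative -ve → vivhehive.
Attach polarity affirmative z- → zvivhehive.
Attach tense remote past ok- (before consonant 'z') → okzvivhehive.
Attach number plural -zes → okzvivhehivezes.
Apply vowel harmony: okzvivhehivezes → ekzvivhehivezes.
Nasal assimilation: no change.

ekzvivhehivezes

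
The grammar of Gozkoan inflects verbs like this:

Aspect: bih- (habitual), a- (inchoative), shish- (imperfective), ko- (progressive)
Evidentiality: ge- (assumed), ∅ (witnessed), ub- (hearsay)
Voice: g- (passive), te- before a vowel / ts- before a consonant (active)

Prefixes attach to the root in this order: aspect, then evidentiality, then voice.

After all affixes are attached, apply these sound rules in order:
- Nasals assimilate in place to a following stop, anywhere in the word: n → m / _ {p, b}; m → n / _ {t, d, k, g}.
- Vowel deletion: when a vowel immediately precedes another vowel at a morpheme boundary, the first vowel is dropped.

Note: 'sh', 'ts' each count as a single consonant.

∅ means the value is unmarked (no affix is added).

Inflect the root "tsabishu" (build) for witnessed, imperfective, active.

Attach aspect imperfective shish- → shishtsabishu.
evidentiality = witnessed: zero marking, form stays shishtsabishu.
Attach voice active ts- (before consonant 'sh') → tsshishtsabishu.
Nasal assimilation: no change.
Vowel deletion: no change.

tsshishtsabishu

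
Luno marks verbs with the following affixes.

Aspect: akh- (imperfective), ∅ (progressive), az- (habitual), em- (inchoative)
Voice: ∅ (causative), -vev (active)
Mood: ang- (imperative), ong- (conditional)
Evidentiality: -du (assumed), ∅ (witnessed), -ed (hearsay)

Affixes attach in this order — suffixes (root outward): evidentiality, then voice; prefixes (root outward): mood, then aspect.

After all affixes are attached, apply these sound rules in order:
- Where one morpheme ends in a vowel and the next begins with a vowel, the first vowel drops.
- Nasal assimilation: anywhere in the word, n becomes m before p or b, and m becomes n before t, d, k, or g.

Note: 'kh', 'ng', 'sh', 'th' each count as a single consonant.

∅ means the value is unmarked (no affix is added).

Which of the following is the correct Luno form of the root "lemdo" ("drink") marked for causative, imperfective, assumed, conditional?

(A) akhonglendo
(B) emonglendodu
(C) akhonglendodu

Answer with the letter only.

C

Attach evidentiality assumed -du → lemdodu.
Attach mood conditional ong- → onglemdodu.
voice = causative: zero marking, form stays onglemdodu.
Attach aspect imperfective akh- → akhonglemdodu.
Vowel deletion: no change.
Apply nasal assimilation: akhonglemdodu → akhonglendodu.
So the correct form is akhonglendodu, option (C).
(B) emonglendodu is wrong: it uses inchoative instead of imperfective for aspect.
(A) akhonglendo is wrong: it uses witnessed instead of assumed for evidentiality.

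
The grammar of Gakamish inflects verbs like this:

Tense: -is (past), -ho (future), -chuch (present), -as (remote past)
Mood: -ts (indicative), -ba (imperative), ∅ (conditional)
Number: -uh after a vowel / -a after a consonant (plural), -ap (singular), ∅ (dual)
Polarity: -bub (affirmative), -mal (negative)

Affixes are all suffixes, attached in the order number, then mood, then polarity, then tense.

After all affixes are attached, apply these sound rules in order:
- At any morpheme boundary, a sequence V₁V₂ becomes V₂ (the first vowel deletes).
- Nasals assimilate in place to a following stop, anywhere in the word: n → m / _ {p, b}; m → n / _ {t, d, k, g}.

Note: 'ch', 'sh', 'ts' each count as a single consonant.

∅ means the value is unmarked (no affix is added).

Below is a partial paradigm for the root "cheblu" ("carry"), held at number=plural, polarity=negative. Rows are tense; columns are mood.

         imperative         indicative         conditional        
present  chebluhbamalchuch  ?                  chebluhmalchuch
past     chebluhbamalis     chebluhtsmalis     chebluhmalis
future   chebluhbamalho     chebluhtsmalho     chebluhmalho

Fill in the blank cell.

Attach number plural -uh (after vowel 'u') → chebluuh.
Attach mood indicative -ts → chebluuhts.
Attach polarity negative -mal → chebluuhtsmal.
Attach tense present -chuch → chebluuhtsmalchuch.
Apply vowel deletion: chebluuhtsmalchuch → chebluhtsmalchuch.
Nasal assimilation: no change.

chebluhtsmalchuch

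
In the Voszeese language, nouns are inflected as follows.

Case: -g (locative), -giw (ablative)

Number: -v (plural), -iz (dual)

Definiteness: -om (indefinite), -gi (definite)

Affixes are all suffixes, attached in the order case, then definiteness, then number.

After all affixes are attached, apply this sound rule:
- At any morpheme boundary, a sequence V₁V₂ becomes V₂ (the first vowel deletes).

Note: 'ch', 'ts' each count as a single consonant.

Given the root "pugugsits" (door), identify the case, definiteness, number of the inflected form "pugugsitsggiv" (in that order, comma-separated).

locative, definite, plural

Segment: pugugsits-g-gi-v.
case: -g → locative.
definiteness: -gi → definite.
number: -v → plural.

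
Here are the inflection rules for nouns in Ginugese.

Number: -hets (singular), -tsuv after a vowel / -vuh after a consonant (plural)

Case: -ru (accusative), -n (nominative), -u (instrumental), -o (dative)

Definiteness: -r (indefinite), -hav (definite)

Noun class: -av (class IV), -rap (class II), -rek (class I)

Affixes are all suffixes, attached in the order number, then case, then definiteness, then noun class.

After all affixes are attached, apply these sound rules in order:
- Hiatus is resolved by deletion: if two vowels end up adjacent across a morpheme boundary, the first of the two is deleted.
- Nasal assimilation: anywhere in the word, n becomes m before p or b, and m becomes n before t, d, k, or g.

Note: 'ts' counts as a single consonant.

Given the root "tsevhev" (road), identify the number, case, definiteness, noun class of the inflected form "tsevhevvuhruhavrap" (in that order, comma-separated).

plural, accusative, definite, class II

Segment: tsevhev-vuh-ru-hav-rap.
number: -tsuv/vuh → plural.
case: -ru → accusative.
definiteness: -hav → definite.
noun class: -rap → class II.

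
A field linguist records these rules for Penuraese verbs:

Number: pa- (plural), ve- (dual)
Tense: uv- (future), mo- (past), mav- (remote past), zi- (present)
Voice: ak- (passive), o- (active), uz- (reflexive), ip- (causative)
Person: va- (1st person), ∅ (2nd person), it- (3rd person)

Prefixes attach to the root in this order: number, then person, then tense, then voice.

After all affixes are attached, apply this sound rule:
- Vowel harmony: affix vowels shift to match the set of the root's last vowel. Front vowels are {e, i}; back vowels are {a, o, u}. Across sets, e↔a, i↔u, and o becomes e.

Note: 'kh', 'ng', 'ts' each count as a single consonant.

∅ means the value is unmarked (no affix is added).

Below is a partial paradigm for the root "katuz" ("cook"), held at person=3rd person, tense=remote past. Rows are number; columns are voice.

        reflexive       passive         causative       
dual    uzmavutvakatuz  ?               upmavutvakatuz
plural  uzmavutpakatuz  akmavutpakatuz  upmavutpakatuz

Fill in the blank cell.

akmavutvakatuz

Attach number dual ve- → vekatuz.
Attach person 3rd person it- → itvekatuz.
Attach tense remote past mav- → mavitvekatuz.
Attach voice passive ak- → akmavitvekatuz.
Apply vowel harmony: akmavitvekatuz → akmavutvakatuz.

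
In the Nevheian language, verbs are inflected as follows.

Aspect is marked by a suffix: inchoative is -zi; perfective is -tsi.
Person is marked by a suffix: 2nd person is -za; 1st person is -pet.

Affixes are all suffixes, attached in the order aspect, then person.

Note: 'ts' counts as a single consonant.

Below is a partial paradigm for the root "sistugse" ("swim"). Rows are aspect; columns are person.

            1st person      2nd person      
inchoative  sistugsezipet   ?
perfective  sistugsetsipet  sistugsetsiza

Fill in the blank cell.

Attach aspect inchoative -zi → sistugsezi.
Attach person 2nd person -za → sistugseziza.

sistugseziza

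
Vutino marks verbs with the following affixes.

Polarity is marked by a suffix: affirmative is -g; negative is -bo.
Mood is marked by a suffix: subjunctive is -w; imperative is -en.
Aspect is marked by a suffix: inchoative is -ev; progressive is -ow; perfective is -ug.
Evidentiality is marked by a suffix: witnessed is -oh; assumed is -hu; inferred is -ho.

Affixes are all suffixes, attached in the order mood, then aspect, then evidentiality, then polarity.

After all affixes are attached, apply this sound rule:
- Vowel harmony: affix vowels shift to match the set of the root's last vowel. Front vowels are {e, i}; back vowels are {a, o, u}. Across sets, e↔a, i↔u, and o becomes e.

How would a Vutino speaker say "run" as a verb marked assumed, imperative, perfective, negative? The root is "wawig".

Attach mood imperative -en → wawigen.
Attach aspect perfective -ug → wawigenug.
Attach evidentiality assumed -hu → wawigenughu.
Attach polarity negative -bo → wawigenughubo.
Apply vowel harmony: wawigenughubo → wawigenighibe.

wawigenighibe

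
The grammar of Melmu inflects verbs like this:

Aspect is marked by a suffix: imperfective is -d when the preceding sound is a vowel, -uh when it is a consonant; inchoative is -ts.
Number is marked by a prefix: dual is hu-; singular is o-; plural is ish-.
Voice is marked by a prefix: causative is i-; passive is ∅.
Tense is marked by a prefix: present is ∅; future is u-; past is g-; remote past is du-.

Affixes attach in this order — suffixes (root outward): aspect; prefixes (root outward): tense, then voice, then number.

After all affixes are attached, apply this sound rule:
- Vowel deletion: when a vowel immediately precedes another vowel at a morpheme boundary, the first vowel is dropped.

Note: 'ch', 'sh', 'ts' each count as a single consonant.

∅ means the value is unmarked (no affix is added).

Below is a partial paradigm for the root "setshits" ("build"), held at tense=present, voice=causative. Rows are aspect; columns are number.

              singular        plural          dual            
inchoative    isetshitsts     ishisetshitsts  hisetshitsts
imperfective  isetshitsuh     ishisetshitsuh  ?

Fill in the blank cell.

Attach aspect imperfective -uh (after consonant 'ts') → setshitsuh.
tense = present: zero marking, form stays setshitsuh.
Attach voice causative i- → isetshitsuh.
Attach number dual hu- → huisetshitsuh.
Apply vowel deletion: huisetshitsuh → hisetshitsuh.

hisetshitsuh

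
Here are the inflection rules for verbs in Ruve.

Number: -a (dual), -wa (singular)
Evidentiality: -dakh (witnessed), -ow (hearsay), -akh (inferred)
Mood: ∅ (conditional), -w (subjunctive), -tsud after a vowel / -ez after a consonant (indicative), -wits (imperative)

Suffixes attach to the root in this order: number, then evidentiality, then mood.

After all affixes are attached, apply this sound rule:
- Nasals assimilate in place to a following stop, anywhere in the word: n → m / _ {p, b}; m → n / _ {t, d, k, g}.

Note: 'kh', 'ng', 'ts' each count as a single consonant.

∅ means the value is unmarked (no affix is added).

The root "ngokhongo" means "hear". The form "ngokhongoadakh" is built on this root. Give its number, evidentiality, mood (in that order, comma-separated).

dual, witnessed, conditional

Segment: ngokhongo-a-dakh.
number: -a → dual.
evidentiality: -dakh → witnessed.
mood: ∅ → conditional.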